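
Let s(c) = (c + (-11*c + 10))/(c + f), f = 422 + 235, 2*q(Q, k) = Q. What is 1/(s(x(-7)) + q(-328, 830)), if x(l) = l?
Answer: -65/10652 ≈ -0.0061021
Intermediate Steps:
q(Q, k) = Q/2
f = 657
s(c) = (10 - 10*c)/(657 + c) (s(c) = (c + (-11*c + 10))/(c + 657) = (c + (10 - 11*c))/(657 + c) = (10 - 10*c)/(657 + c))
1/(s(x(-7)) + q(-328, 830)) = 1/(10*(1 - 1*(-7))/(657 - 7) + (1/2)*(-328)) = 1/(10*(1 + 7)/650 - 164) = 1/(10*(1/650)*8 - 164) = 1/(8/65 - 164) = 1/(-10652/65) = -65/10652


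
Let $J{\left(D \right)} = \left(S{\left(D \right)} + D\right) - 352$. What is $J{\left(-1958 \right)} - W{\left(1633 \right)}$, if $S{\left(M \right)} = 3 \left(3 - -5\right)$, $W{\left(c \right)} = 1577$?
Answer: $-3863$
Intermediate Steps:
$S{\left(M \right)} = 24$ ($S{\left(M \right)} = 3 \left(3 + 5\right) = 3 \cdot 8 = 24$)
$J{\left(D \right)} = -328 + D$ ($J{\left(D \right)} = \left(24 + D\right) - 352 = -328 + D$)
$J{\left(-1958 \right)} - W{\left(1633 \right)} = \left(-328 - 1958\right) - 1577 = -2286 - 1577 = -3863$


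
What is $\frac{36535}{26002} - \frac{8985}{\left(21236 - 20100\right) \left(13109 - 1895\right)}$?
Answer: $\frac{77531589445}{55207030368} \approx 1.4044$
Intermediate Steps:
$\frac{36535}{26002} - \frac{8985}{\left(21236 - 20100\right) \left(13109 - 1895\right)} = 36535 \cdot \frac{1}{26002} - \frac{8985}{1136 \cdot 11214} = \frac{36535}{26002} - \frac{8985}{12739104} = \frac{36535}{26002} - \frac{2995}{4246368} = \frac{77531589445}{55207030368}$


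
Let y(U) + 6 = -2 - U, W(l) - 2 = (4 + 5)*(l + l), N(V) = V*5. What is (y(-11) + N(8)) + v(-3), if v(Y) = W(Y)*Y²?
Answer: -425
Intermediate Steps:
N(V) = 5*V
W(l) = 2 + 18*l (W(l) = 2 + (4 + 5)*(l + l) = 2 + 9*(2*l) = 2 + 18*l)
y(U) = -8 - U (y(U) = -6 + (-2 - U) = -8 - U)
v(Y) = Y²*(2 + 18*Y) (v(Y) = (2 + 18*Y)*Y² = Y²*(2 + 18*Y))
(y(-11) + N(8)) + v(-3) = ((-8 - 1*(-11)) + 5*8) + (-3)²*(2 + 18*(-3)) = ((-8 + 11) + 40) + 9*(2 - 54) = (3 + 40) + 9*(-52) = 43 - 468 = -425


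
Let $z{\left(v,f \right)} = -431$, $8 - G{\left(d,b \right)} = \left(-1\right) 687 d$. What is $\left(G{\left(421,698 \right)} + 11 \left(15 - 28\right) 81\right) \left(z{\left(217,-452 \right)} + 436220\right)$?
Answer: $120997687428$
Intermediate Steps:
$G{\left(d,b \right)} = 8 + 687 d$ ($G{\left(d,b \right)} = 8 - \left(-1\right) 687 d = 8 - - 687 d = 8 + 687 d$)
$\left(G{\left(421,698 \right)} + 11 \left(15 - 28\right) 81\right) \left(z{\left(217,-452 \right)} + 436220\right) = \left(\left(8 + 687 \cdot 421\right) + 11 \left(15 - 28\right) 81\right) \left(-431 + 436220\right) = \left(\left(8 + 289227\right) + 11 \left(-13\right) 81\right) 435789 = \left(289235 - 11583\right) 435789 = 277652 \cdot 435789 = 120997687428$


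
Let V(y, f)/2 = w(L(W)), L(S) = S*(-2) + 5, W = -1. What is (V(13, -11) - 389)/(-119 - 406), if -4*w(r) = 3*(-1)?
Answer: 31/42 ≈ 0.73810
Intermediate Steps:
L(S) = 5 - 2*S (L(S) = -2*S + 5 = 5 - 2*S)
w(r) = ¾ (w(r) = -3*(-1)/4 = -¼*(-3) = ¾)
V(y, f) = 3/2 (V(y, f) = 2*(¾) = 3/2)
(V(13, -11) - 389)/(-119 - 406) = (3/2 - 389)/(-119 - 406) = -775/2/(-525) = -775/2*(-1/525) = 31/42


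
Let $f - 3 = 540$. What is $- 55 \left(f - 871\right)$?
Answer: $18040$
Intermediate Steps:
$f = 543$ ($f = 3 + 540 = 543$)
$- 55 \left(f - 871\right) = - 55 \left(543 - 871\right) = \left(-55\right) \left(-328\right) = 18040$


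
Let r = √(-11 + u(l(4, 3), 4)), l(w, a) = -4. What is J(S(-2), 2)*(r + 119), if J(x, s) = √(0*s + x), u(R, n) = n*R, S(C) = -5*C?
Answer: √10*(119 + 3*I*√3) ≈ 376.31 + 16.432*I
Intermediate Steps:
u(R, n) = R*n
r = 3*I*√3 (r = √(-11 - 4*4) = √(-11 - 16) = √(-27) = 3*I*√3 ≈ 5.1962*I)
J(x, s) = √x (J(x, s) = √(0 + x) = √x)
J(S(-2), 2)*(r + 119) = √(-5*(-2))*(3*I*√3 + 119) = √10*(119 + 3*I*√3)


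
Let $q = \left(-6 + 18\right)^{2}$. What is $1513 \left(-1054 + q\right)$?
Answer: $-1376830$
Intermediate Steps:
$q = 144$ ($q = 12^{2} = 144$)
$1513 \left(-1054 + q\right) = 1513 \left(-1054 + 144\right) = 1513 \left(-910\right) = -1376830$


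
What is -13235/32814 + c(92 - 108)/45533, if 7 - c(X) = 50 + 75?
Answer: -606501307/1494119862 ≈ -0.40593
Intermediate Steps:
c(X) = -118 (c(X) = 7 - (50 + 75) = 7 - 1*125 = 7 - 125 = -118)
-13235/32814 + c(92 - 108)/45533 = -13235/32814 - 118/45533 = -606501307/1494119862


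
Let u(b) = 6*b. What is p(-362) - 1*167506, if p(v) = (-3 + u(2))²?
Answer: -167425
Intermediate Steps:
p(v) = 81 (p(v) = (-3 + 6*2)² = (-3 + 12)² = 9² = 81)
p(-362) - 1*167506 = 81 - 1*167506 = 81 - 167506 = -167425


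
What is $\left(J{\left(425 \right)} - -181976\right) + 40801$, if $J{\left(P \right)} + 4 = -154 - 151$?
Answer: $222468$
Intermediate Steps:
$J{\left(P \right)} = -309$ ($J{\left(P \right)} = -4 - 305 = -309$)
$\left(J{\left(425 \right)} - -181976\right) + 40801 = \left(-309 - -181976\right) + 40801 = \left(-309 + 181976\right) + 40801 = 181667 + 40801 = 222468$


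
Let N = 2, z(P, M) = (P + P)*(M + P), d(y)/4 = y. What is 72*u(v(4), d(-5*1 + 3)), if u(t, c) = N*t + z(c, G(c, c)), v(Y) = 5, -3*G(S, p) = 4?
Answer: 11472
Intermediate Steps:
d(y) = 4*y
G(S, p) = -4/3 (G(S, p) = -⅓*4 = -4/3)
z(P, M) = 2*P*(M + P) (z(P, M) = (2*P)*(M + P) = 2*P*(M + P))
u(t, c) = 2*t + 2*c*(-4/3 + c)
72*u(v(4), d(-5*1 + 3)) = 72*(2*5 + 2*(4*(-5*1 + 3))*(-4 + 3*(4*(-5*1 + 3)))/3) = 72*(10 + 2*(4*(-5 + 3))*(-4 + 3*(4*(-5 + 3)))/3) = 72*(10 + 2*(4*(-2))*(-4 + 3*(4*(-2)))/3) = 72*(10 + (⅔)*(-8)*(-4 + 3*(-8))) = 72*(10 + (⅔)*(-8)*(-4 - 24)) = 72*(10 + (⅔)*(-8)*(-28)) = 72*(10 + 448/3) = 72*(478/3) = 11472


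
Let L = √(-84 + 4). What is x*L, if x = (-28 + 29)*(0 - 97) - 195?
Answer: -1168*I*√5 ≈ -2611.7*I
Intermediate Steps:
L = 4*I*√5 (L = √(-80) = 4*I*√5 ≈ 8.9443*I)
x = -292 (x = 1*(-97) - 195 = -97 - 195 = -292)
x*L = -1168*I*√5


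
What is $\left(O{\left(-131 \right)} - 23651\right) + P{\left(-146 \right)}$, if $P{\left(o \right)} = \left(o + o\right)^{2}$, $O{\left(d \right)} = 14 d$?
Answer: $59779$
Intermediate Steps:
$P{\left(o \right)} = 4 o^{2}$ ($P{\left(o \right)} = \left(2 o\right)^{2} = 4 o^{2}$)
$\left(O{\left(-131 \right)} - 23651\right) + P{\left(-146 \right)} = \left(14 \left(-131\right) - 23651\right) + 4 \left(-146\right)^{2} = \left(-1834 - 23651\right) + 4 \cdot 21316 = -25485 + 85264 = 59779$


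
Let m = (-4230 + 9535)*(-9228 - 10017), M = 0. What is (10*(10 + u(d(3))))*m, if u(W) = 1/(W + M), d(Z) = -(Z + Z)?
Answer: -10039314625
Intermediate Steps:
d(Z) = -2*Z
m = -102094725 (m = 5305*(-19245) = -102094725)
u(W) = 1/W (u(W) = 1/(W + 0) = 1/W)
(10*(10 + u(d(3))))*m = (10*(10 + 1/(-2*3)))*(-102094725) = (10*(10 + 1/(-6)))*(-102094725) = (10*(10 - 1/6))*(-102094725) = (10*(59/6))*(-102094725) = (295/3)*(-102094725) = -10039314625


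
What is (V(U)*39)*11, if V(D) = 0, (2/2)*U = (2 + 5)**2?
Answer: 0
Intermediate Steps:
U = 49 (U = (2 + 5)**2 = 7**2 = 49)
(V(U)*39)*11 = (0*39)*11 = 0*11 = 0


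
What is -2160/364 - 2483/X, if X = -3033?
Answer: -1411867/276003 ≈ -5.1154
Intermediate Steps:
-2160/364 - 2483/X = -2160/364 - 2483/(-3033) = -2160*1/364 - 2483*(-1/3033) = -540/91 + 2483/3033 = -1411867/276003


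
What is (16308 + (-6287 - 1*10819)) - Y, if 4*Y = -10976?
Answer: 1946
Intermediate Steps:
Y = -2744 (Y = (¼)*(-10976) = -2744)
(16308 + (-6287 - 1*10819)) - Y = (16308 + (-6287 - 1*10819)) - 1*(-2744) = (16308 + (-6287 - 10819)) + 2744 = (16308 - 17106) + 2744 = -798 + 2744 = 1946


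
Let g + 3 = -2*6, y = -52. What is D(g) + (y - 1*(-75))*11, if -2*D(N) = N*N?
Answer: 281/2 ≈ 140.50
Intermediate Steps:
g = -15 (g = -3 - 2*6 = -3 - 12 = -15)
D(N) = -N**2/2 (D(N) = -N*N/2 = -N**2/2)
D(g) + (y - 1*(-75))*11 = -1/2*(-15)**2 + (-52 - 1*(-75))*11 = -1/2*225 + (-52 + 75)*11 = -225/2 + 23*11 = -225/2 + 253 = 281/2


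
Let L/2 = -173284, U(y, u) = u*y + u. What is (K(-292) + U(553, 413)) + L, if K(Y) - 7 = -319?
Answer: -118078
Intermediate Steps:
K(Y) = -312 (K(Y) = 7 - 319 = -312)
U(y, u) = u + u*y
L = -346568 (L = 2*(-173284) = -346568)
(K(-292) + U(553, 413)) + L = (-312 + 413*(1 + 553)) - 346568 = (-312 + 413*554) - 346568 = (-312 + 228802) - 346568 = 228490 - 346568 = -118078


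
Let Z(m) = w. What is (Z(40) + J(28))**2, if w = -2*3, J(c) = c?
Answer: 484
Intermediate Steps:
w = -6
Z(m) = -6
(Z(40) + J(28))**2 = (-6 + 28)**2 = 22**2 = 484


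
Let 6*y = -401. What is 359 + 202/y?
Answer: 142747/401 ≈ 355.98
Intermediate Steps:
y = -401/6 (y = (⅙)*(-401) = -401/6 ≈ -66.833)
359 + 202/y = 359 + 202/(-401/6) = 359 + 202*(-6/401) = 359 - 1212/401 = 142747/401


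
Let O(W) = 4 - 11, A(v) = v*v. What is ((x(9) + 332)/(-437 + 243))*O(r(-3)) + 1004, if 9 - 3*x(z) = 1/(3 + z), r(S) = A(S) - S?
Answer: 7096349/6984 ≈ 1016.1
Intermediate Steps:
A(v) = v**2
r(S) = S**2 - S
x(z) = 3 - 1/(3*(3 + z))
O(W) = -7
((x(9) + 332)/(-437 + 243))*O(r(-3)) + 1004 = (((26 + 9*9)/(3*(3 + 9)) + 332)/(-437 + 243))*(-7) + 1004 = (((1/3)*(26 + 81)/12 + 332)/(-194))*(-7) + 1004 = (((1/3)*(1/12)*107 + 332)*(-1/194))*(-7) + 1004 = ((107/36 + 332)*(-1/194))*(-7) + 1004 = ((12059/36)*(-1/194))*(-7) + 1004 = -12059/6984*(-7) + 1004 = 84413/6984 + 1004 = 7096349/6984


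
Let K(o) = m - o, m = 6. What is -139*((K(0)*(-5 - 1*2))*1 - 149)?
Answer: 26549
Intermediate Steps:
K(o) = 6 - o
-139*((K(0)*(-5 - 1*2))*1 - 149) = -139*(((6 - 1*0)*(-5 - 1*2))*1 - 149) = -139*(((6 + 0)*(-5 - 2))*1 - 149) = -139*((6*(-7))*1 - 149) = -139*(-42*1 - 149) = -139*(-42 - 149) = -139*(-191) = 26549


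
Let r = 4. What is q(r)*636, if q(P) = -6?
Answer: -3816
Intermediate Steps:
q(r)*636 = -6*636 = -3816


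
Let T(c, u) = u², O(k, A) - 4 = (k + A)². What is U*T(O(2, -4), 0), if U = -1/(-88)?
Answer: 0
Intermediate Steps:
O(k, A) = 4 + (A + k)² (O(k, A) = 4 + (k + A)² = 4 + (A + k)²)
U = 1/88 (U = -1*(-1/88) = 1/88 ≈ 0.011364)
U*T(O(2, -4), 0) = (1/88)*0² = (1/88)*0 = 0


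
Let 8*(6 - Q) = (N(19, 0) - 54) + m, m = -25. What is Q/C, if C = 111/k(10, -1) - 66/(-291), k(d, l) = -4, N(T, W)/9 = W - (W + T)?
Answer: -14453/10679 ≈ -1.3534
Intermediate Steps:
N(T, W) = -9*T (N(T, W) = 9*(W - (W + T)) = 9*(W - (T + W)) = 9*(W + (-T - W)) = 9*(-T) = -9*T)
Q = 149/4 (Q = 6 - ((-9*19 - 54) - 25)/8 = 6 - ((-171 - 54) - 25)/8 = 6 - (-225 - 25)/8 = 6 - ⅛*(-250) = 6 + 125/4 = 149/4 ≈ 37.250)
C = -10679/388 (C = 111/(-4) - 66/(-291) = 111*(-¼) - 66*(-1/291) = -111/4 + 22/97 = -10679/388 ≈ -27.523)
Q/C = 149/(4*(-10679/388)) = (149/4)*(-388/10679) = -14453/10679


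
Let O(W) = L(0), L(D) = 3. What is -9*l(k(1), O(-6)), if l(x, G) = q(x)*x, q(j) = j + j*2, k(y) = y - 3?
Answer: -108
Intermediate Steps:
k(y) = -3 + y
O(W) = 3
q(j) = 3*j (q(j) = j + 2*j = 3*j)
l(x, G) = 3*x² (l(x, G) = (3*x)*x = 3*x²)
-9*l(k(1), O(-6)) = -27*(-3 + 1)² = -27*(-2)² = -27*4 = -9*12 = -108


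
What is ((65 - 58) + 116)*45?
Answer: 5535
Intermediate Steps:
((65 - 58) + 116)*45 = (7 + 116)*45 = 123*45 = 5535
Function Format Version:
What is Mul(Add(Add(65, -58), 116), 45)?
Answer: 5535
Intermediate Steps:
Mul(Add(Add(65, -58), 116), 45) = Mul(Add(7, 116), 45) = Mul(123, 45) = 5535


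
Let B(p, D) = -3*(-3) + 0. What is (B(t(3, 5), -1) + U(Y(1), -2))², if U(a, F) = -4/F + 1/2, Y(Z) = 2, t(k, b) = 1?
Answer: 529/4 ≈ 132.25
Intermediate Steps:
B(p, D) = 9 (B(p, D) = 9 + 0 = 9)
U(a, F) = ½ - 4/F (U(a, F) = -4/F + 1*(½) = -4/F + ½ = ½ - 4/F)
(B(t(3, 5), -1) + U(Y(1), -2))² = (9 + (½)*(-8 - 2)/(-2))² = (9 + (½)*(-½)*(-10))² = (9 + 5/2)² = (23/2)² = 529/4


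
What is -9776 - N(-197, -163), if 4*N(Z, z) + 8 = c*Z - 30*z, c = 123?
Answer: -19755/4 ≈ -4938.8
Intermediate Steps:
N(Z, z) = -2 - 15*z/2 + 123*Z/4 (N(Z, z) = -2 + (123*Z - 30*z)/4 = -2 + (-30*z + 123*Z)/4 = -2 + (-15*z/2 + 123*Z/4) = -2 - 15*z/2 + 123*Z/4)
-9776 - N(-197, -163) = -9776 - (-2 - 15/2*(-163) + (123/4)*(-197)) = -9776 - (-2 + 2445/2 - 24231/4) = -9776 - 1*(-19349/4) = -9776 + 19349/4 = -19755/4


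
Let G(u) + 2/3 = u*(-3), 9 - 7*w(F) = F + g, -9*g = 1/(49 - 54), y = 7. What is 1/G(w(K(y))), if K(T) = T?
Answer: -35/53 ≈ -0.66038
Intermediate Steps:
g = 1/45 (g = -1/(9*(49 - 54)) = -⅑/(-5) = -⅑*(-⅕) = 1/45 ≈ 0.022222)
w(F) = 404/315 - F/7 (w(F) = 9/7 - (F + 1/45)/7 = 9/7 - (1/45 + F)/7 = 9/7 + (-1/315 - F/7) = 404/315 - F/7)
G(u) = -⅔ - 3*u (G(u) = -⅔ + u*(-3) = -⅔ - 3*u)
1/G(w(K(y))) = 1/(-⅔ - 3*(404/315 - ⅐*7)) = 1/(-⅔ - 3*(404/315 - 1)) = 1/(-⅔ - 3*89/315) = 1/(-⅔ - 89/105) = 1/(-53/35) = -35/53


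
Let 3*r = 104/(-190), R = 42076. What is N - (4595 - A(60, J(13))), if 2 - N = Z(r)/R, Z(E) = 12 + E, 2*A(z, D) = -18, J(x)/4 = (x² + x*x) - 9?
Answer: -13796405672/2997915 ≈ -4602.0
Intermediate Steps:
J(x) = -36 + 8*x² (J(x) = 4*((x² + x*x) - 9) = 4*((x² + x²) - 9) = 4*(2*x² - 9) = 4*(-9 + 2*x²) = -36 + 8*x²)
A(z, D) = -9 (A(z, D) = (½)*(-18) = -9)
r = -52/285 (r = (104/(-190))/3 = (104*(-1/190))/3 = (⅓)*(-52/95) = -52/285 ≈ -0.18246)
N = 5994988/2997915 (N = 2 - (12 - 52/285)/42076 = 2 - 3368/(285*42076) = 2 - 1*842/2997915 = 2 - 842/2997915 = 5994988/2997915 ≈ 1.9997)
N - (4595 - A(60, J(13))) = 5994988/2997915 - (4595 - 1*(-9)) = 5994988/2997915 - (4595 + 9) = 5994988/2997915 - 1*4604 = 5994988/2997915 - 4604 = -13796405672/2997915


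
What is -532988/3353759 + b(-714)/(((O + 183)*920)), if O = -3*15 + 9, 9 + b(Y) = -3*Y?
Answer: -21642576391/151187455720 ≈ -0.14315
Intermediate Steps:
b(Y) = -9 - 3*Y
O = -36 (O = -45 + 9 = -36)
-532988/3353759 + b(-714)/(((O + 183)*920)) = -532988/3353759 + (-9 - 3*(-714))/(((-36 + 183)*920)) = -532988*1/3353759 + (-9 + 2142)/((147*920)) = -532988/3353759 + 2133/135240 = -532988/3353759 + 2133*(1/135240) = -532988/3353759 + 711/45080 = -21642576391/151187455720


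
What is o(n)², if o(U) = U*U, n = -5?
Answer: 625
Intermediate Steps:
o(U) = U²
o(n)² = ((-5)²)² = 25² = 625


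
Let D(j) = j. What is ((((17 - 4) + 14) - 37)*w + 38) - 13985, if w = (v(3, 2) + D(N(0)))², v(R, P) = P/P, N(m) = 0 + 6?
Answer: -14437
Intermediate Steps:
N(m) = 6
v(R, P) = 1
w = 49 (w = (1 + 6)² = 7² = 49)
((((17 - 4) + 14) - 37)*w + 38) - 13985 = ((((17 - 4) + 14) - 37)*49 + 38) - 13985 = (((13 + 14) - 37)*49 + 38) - 13985 = ((27 - 37)*49 + 38) - 13985 = (-10*49 + 38) - 13985 = (-490 + 38) - 13985 = -452 - 13985 = -14437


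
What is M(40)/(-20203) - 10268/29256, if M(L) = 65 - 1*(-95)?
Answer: -53031341/147764742 ≈ -0.35889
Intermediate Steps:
M(L) = 160 (M(L) = 65 + 95 = 160)
M(40)/(-20203) - 10268/29256 = 160/(-20203) - 10268/29256 = 160*(-1/20203) - 10268*1/29256 = -160/20203 - 2567/7314 = -53031341/147764742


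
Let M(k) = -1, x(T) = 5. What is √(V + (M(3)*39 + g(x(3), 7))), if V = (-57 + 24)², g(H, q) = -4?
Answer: √1046 ≈ 32.342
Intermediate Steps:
V = 1089 (V = (-33)² = 1089)
√(V + (M(3)*39 + g(x(3), 7))) = √(1089 + (-1*39 - 4)) = √(1089 + (-39 - 4)) = √(1089 - 43) = √1046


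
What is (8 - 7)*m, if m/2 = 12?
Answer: 24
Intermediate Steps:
m = 24 (m = 2*12 = 24)
(8 - 7)*m = (8 - 7)*24 = 1*24 = 24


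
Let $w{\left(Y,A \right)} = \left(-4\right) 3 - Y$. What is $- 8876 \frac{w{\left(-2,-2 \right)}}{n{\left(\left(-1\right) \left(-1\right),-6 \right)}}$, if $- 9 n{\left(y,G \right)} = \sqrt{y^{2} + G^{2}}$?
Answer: $- \frac{798840 \sqrt{37}}{37} \approx -1.3133 \cdot 10^{5}$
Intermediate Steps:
$w{\left(Y,A \right)} = -12 - Y$
$n{\left(y,G \right)} = - \frac{\sqrt{G^{2} + y^{2}}}{9}$ ($n{\left(y,G \right)} = - \frac{\sqrt{y^{2} + G^{2}}}{9} = - \frac{\sqrt{G^{2} + y^{2}}}{9}$)
$- 8876 \frac{w{\left(-2,-2 \right)}}{n{\left(\left(-1\right) \left(-1\right),-6 \right)}} = - 8876 \frac{-12 - -2}{\left(- \frac{1}{9}\right) \sqrt{\left(-6\right)^{2} + \left(\left(-1\right) \left(-1\right)\right)^{2}}} = - 8876 \frac{-12 + 2}{\left(- \frac{1}{9}\right) \sqrt{36 + 1^{2}}} = - 8876 \left(- \frac{10}{\left(- \frac{1}{9}\right) \sqrt{36 + 1}}\right) = - 8876 \left(- \frac{10}{\left(- \frac{1}{9}\right) \sqrt{37}}\right) = - 8876 \left(- 10 \left(- \frac{9 \sqrt{37}}{37}\right)\right) = - 8876 \frac{90 \sqrt{37}}{37} = - \frac{798840 \sqrt{37}}{37}$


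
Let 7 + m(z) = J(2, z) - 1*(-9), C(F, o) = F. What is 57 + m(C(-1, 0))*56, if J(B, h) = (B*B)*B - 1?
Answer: 561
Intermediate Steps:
J(B, h) = -1 + B³ (J(B, h) = B²*B - 1 = B³ - 1 = -1 + B³)
m(z) = 9 (m(z) = -7 + ((-1 + 2³) - 1*(-9)) = -7 + ((-1 + 8) + 9) = -7 + (7 + 9) = -7 + 16 = 9)
57 + m(C(-1, 0))*56 = 57 + 9*56 = 57 + 504 = 561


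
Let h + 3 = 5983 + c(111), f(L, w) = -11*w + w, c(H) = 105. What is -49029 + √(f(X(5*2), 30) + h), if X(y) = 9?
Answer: -49029 + √5785 ≈ -48953.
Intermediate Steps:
f(L, w) = -10*w
h = 6085 (h = -3 + (5983 + 105) = -3 + 6088 = 6085)
-49029 + √(f(X(5*2), 30) + h) = -49029 + √(-10*30 + 6085) = -49029 + √(-300 + 6085) = -49029 + √5785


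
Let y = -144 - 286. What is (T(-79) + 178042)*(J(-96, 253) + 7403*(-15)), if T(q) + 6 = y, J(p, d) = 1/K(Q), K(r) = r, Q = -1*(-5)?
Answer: -98611113744/5 ≈ -1.9722e+10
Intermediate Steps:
Q = 5
J(p, d) = 1/5
y = -430
T(q) = -436 (T(q) = -6 - 430 = -436)
(T(-79) + 178042)*(J(-96, 253) + 7403*(-15)) = (-436 + 178042)*(1/5 + 7403*(-15)) = 177606*(1/5 - 111045) = 177606*(-555224/5) = -98611113744/5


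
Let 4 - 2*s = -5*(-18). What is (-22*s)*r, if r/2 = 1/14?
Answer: 946/7 ≈ 135.14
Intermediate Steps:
r = ⅐ (r = 2/14 = 2*(1/14) = ⅐ ≈ 0.14286)
s = -43 (s = 2 - (-5)*(-18)/2 = 2 - ½*90 = 2 - 45 = -43)
(-22*s)*r = -22*(-43)*(⅐) = 946*(⅐) = 946/7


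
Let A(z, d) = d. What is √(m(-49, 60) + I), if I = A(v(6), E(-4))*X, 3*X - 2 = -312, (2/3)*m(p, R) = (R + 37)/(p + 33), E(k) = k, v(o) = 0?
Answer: √232842/24 ≈ 20.106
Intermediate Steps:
m(p, R) = 3*(37 + R)/(2*(33 + p)) (m(p, R) = 3*((R + 37)/(p + 33))/2 = 3*((37 + R)/(33 + p))/2 = 3*(37 + R)/(2*(33 + p)))
X = -310/3 (X = ⅔ + (⅓)*(-312) = ⅔ - 104 = -310/3 ≈ -103.33)
I = 1240/3 (I = -4*(-310/3) = 1240/3 ≈ 413.33)
√(m(-49, 60) + I) = √(3*(37 + 60)/(2*(33 - 49)) + 1240/3) = √((3/2)*97/(-16) + 1240/3) = √((3/2)*(-1/16)*97 + 1240/3) = √(-291/32 + 1240/3) = √(38807/96) = √232842/24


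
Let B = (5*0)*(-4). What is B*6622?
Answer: 0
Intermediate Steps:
B = 0 (B = 0*(-4) = 0)
B*6622 = 0*6622 = 0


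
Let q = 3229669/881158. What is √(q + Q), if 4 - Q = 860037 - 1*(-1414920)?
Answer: I*√1766360344191637990/881158 ≈ 1508.3*I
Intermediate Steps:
Q = -2274953 (Q = 4 - (860037 - 1*(-1414920)) = 4 - (860037 + 1414920) = 4 - 1*2274957 = 4 - 2274957 = -2274953)
q = 3229669/881158 (q = 3229669*(1/881158) = 3229669/881158 ≈ 3.6653)
√(q + Q) = √(3229669/881158 - 2274953) = √(-2004589805905/881158) = I*√1766360344191637990/881158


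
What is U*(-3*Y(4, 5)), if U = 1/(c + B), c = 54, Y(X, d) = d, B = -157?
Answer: 15/103 ≈ 0.14563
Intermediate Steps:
U = -1/103 (U = 1/(54 - 157) = 1/(-103) = -1/103 ≈ -0.0097087)
U*(-3*Y(4, 5)) = -(-3)*5/103 = -1/103*(-15) = 15/103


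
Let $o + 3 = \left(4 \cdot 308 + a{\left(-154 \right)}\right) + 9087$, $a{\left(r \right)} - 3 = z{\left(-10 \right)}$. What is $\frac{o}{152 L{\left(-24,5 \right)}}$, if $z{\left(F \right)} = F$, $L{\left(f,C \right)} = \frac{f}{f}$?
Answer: $\frac{10309}{152} \approx 67.822$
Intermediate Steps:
$L{\left(f,C \right)} = 1$
$a{\left(r \right)} = -7$ ($a{\left(r \right)} = 3 - 10 = -7$)
$o = 10309$ ($o = -3 + \left(\left(4 \cdot 308 - 7\right) + 9087\right) = -3 + \left(\left(1232 - 7\right) + 9087\right) = -3 + \left(1225 + 9087\right) = -3 + 10312 = 10309$)
$\frac{o}{152 L{\left(-24,5 \right)}} = \frac{10309}{152 \cdot 1} = \frac{10309}{152}$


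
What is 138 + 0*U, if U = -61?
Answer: 138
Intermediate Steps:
138 + 0*U = 138 + 0*(-61) = 138 + 0 = 138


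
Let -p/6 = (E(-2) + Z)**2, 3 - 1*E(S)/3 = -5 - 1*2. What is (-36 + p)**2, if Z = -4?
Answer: 16744464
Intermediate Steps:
E(S) = 30 (E(S) = 9 - 3*(-5 - 1*2) = 9 - 3*(-5 - 2) = 9 - 3*(-7) = 9 + 21 = 30)
p = -4056 (p = -6*(30 - 4)**2 = -6*26**2 = -6*676 = -4056)
(-36 + p)**2 = (-36 - 4056)**2 = (-4092)**2 = 16744464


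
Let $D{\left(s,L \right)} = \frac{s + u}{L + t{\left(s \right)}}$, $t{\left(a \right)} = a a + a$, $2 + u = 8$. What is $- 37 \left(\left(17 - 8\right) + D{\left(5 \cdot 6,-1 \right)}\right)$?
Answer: $- \frac{310689}{929} \approx -334.43$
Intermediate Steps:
$u = 6$ ($u = -2 + 8 = 6$)
$t{\left(a \right)} = a + a^{2}$ ($t{\left(a \right)} = a^{2} + a = a + a^{2}$)
$D{\left(s,L \right)} = \frac{6 + s}{L + s \left(1 + s\right)}$ ($D{\left(s,L \right)} = \frac{s + 6}{L + s \left(1 + s\right)} = \frac{6 + s}{L + s \left(1 + s\right)}$)
$- 37 \left(\left(17 - 8\right) + D{\left(5 \cdot 6,-1 \right)}\right) = - 37 \left(\left(17 - 8\right) + \frac{6 + 5 \cdot 6}{-1 + 5 \cdot 6 \left(1 + 5 \cdot 6\right)}\right) = - 37 \left(9 + \frac{6 + 30}{-1 + 30 \left(1 + 30\right)}\right) = - 37 \left(9 + \frac{1}{-1 + 30 \cdot 31} \cdot 36\right) = - 37 \left(9 + \frac{1}{-1 + 930} \cdot 36\right) = - 37 \left(9 + \frac{1}{929} \cdot 36\right) = - 37 \left(9 + \frac{36}{929}\right) = \left(-37\right) \frac{8397}{929} = - \frac{310689}{929}$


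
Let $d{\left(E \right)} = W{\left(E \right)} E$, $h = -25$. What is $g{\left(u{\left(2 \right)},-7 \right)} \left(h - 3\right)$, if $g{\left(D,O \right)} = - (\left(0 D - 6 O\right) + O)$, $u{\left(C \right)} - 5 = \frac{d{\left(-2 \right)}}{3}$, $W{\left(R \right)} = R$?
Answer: $980$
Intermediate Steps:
$d{\left(E \right)} = E^{2}$ ($d{\left(E \right)} = E E = E^{2}$)
$u{\left(C \right)} = \frac{19}{3}$ ($u{\left(C \right)} = 5 + \frac{\left(-2\right)^{2}}{3} = 5 + 4 \cdot \frac{1}{3} = 5 + \frac{4}{3} = \frac{19}{3}$)
$g{\left(D,O \right)} = 5 O$ ($g{\left(D,O \right)} = - (\left(0 - 6 O\right) + O) = - (- 6 O + O) = - \left(-5\right) O = 5 O$)
$g{\left(u{\left(2 \right)},-7 \right)} \left(h - 3\right) = 5 \left(-7\right) \left(-25 - 3\right) = \left(-35\right) \left(-28\right) = 980$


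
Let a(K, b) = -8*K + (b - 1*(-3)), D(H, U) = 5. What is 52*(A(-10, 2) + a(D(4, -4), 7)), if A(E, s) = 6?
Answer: -1248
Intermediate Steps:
a(K, b) = 3 + b - 8*K (a(K, b) = -8*K + (b + 3) = -8*K + (3 + b) = 3 + b - 8*K)
52*(A(-10, 2) + a(D(4, -4), 7)) = 52*(6 + (3 + 7 - 8*5)) = 52*(6 + (3 + 7 - 40)) = 52*(6 - 30) = 52*(-24) = -1248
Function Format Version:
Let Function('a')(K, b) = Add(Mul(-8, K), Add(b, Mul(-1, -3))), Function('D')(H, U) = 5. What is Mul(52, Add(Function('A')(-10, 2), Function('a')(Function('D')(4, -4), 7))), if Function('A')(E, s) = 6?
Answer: -1248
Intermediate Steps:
Function('a')(K, b) = Add(3, b, Mul(-8, K)) (Function('a')(K, b) = Add(Mul(-8, K), Add(b, 3)) = Add(Mul(-8, K), Add(3, b)) = Add(3, b, Mul(-8, K)))
Mul(52, Add(Function('A')(-10, 2), Function('a')(Function('D')(4, -4), 7))) = Mul(52, Add(6, Add(3, 7, Mul(-8, 5)))) = Mul(52, Add(6, Add(3, 7, -40))) = Mul(52, Add(6, -30)) = Mul(52, -24) = -1248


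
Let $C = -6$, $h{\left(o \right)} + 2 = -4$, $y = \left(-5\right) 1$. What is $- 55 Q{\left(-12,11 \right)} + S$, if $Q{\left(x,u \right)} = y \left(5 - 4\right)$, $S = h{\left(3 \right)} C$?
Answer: $311$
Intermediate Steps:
$y = -5$
$h{\left(o \right)} = -6$ ($h{\left(o \right)} = -2 - 4 = -6$)
$S = 36$ ($S = \left(-6\right) \left(-6\right) = 36$)
$Q{\left(x,u \right)} = -5$ ($Q{\left(x,u \right)} = - 5 \left(5 - 4\right) = \left(-5\right) 1 = -5$)
$- 55 Q{\left(-12,11 \right)} + S = \left(-55\right) \left(-5\right) + 36 = 275 + 36 = 311$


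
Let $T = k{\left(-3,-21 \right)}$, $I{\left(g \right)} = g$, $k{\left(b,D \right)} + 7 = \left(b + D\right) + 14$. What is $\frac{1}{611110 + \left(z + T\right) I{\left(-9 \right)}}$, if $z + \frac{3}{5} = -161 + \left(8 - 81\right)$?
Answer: $\frac{5}{3066872} \approx 1.6303 \cdot 10^{-6}$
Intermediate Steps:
$k{\left(b,D \right)} = 7 + D + b$ ($k{\left(b,D \right)} = -7 + \left(\left(b + D\right) + 14\right) = -7 + \left(\left(D + b\right) + 14\right) = -7 + \left(14 + D + b\right) = 7 + D + b$)
$T = -17$ ($T = 7 - 21 - 3 = -17$)
$z = - \frac{1173}{5}$ ($z = - \frac{3}{5} + \left(-161 + \left(8 - 81\right)\right) = - \frac{3}{5} - 234 = - \frac{1173}{5} \approx -234.6$)
$\frac{1}{611110 + \left(z + T\right) I{\left(-9 \right)}} = \frac{1}{611110 + \left(- \frac{1173}{5} - 17\right) \left(-9\right)} = \frac{1}{611110 - - \frac{11322}{5}} = \frac{1}{611110 + \frac{11322}{5}} = \frac{1}{\frac{3066872}{5}} = \frac{5}{3066872}$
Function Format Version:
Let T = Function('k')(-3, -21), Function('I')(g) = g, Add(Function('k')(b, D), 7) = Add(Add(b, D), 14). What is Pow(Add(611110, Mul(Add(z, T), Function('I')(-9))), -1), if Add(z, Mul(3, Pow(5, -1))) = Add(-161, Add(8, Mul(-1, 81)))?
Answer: Rational(5, 3066872) ≈ 1.6303e-6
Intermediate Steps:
Function('k')(b, D) = Add(7, D, b) (Function('k')(b, D) = Add(-7, Add(Add(b, D), 14)) = Add(-7, Add(Add(D, b), 14)) = Add(-7, Add(14, D, b)) = Add(7, D, b))
T = -17 (T = Add(7, -21, -3) = -17)
z = Rational(-1173, 5) (z = Add(Rational(-3, 5), Add(-161, Add(8, Mul(-1, 81)))) = Add(Rational(-3, 5), Add(-161, Add(8, -81))) = Add(Rational(-3, 5), Add(-161, -73)) = Add(Rational(-3, 5), -234) = Rational(-1173, 5) ≈ -234.60)
Pow(Add(611110, Mul(Add(z, T), Function('I')(-9))), -1) = Pow(Add(611110, Mul(Add(Rational(-1173, 5), -17), -9)), -1) = Pow(Add(611110, Mul(Rational(-1258, 5), -9)), -1) = Pow(Add(611110, Rational(11322, 5)), -1) = Pow(Rational(3066872, 5), -1) = Rational(5, 3066872)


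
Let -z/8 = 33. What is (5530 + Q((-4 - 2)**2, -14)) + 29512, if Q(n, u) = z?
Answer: 34778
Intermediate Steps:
z = -264 (z = -8*33 = -264)
Q(n, u) = -264
(5530 + Q((-4 - 2)**2, -14)) + 29512 = (5530 - 264) + 29512 = 5266 + 29512 = 34778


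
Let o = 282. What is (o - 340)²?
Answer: 3364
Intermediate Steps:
(o - 340)² = (282 - 340)² = (-58)² = 3364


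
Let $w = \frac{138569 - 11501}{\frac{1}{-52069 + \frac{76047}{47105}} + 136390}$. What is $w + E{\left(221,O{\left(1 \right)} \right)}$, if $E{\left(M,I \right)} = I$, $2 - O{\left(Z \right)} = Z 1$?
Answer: $\frac{215388700163193}{111504926072705} \approx 1.9317$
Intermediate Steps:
$O{\left(Z \right)} = 2 - Z$ ($O{\left(Z \right)} = 2 - Z 1 = 2 - Z$)
$w = \frac{103883774090488}{111504926072705}$ ($w = \frac{127068}{\frac{1}{-52069 + 76047 \cdot \frac{1}{47105}} + 136390} = \frac{127068}{\frac{1}{-52069 + \frac{76047}{47105}} + 136390} = \frac{127068}{\frac{1}{- \frac{2452634198}{47105}} + 136390} = \frac{127068}{- \frac{47105}{2452634198} + 136390} = \frac{127068}{\frac{334514778218115}{2452634198}} = 127068 \cdot \frac{2452634198}{334514778218115} = \frac{103883774090488}{111504926072705} \approx 0.93165$)
$w + E{\left(221,O{\left(1 \right)} \right)} = \frac{103883774090488}{111504926072705} + \left(2 - 1\right) = \frac{103883774090488}{111504926072705} + 1 = \frac{215388700163193}{111504926072705}$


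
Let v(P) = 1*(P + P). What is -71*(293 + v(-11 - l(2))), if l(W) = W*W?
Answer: -18673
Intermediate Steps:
l(W) = W²
v(P) = 2*P (v(P) = 1*(2*P) = 2*P)
-71*(293 + v(-11 - l(2))) = -71*(293 + 2*(-11 - 1*2²)) = -71*(293 + 2*(-11 - 1*4)) = -71*(293 + 2*(-11 - 4)) = -71*(293 + 2*(-15)) = -71*(293 - 30) = -71*263 = -18673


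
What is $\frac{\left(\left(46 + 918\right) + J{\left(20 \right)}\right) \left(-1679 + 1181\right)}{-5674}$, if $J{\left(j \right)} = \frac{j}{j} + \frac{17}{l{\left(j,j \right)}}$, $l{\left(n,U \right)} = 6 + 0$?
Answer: $\frac{481981}{5674} \approx 84.946$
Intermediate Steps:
$l{\left(n,U \right)} = 6$
$J{\left(j \right)} = \frac{23}{6}$ ($J{\left(j \right)} = \frac{j}{j} + \frac{17}{6} = 1 + 17 \cdot \frac{1}{6} = 1 + \frac{17}{6} = \frac{23}{6}$)
$\frac{\left(\left(46 + 918\right) + J{\left(20 \right)}\right) \left(-1679 + 1181\right)}{-5674} = \frac{\left(\left(46 + 918\right) + \frac{23}{6}\right) \left(-1679 + 1181\right)}{-5674} = \left(964 + \frac{23}{6}\right) \left(-498\right) \left(- \frac{1}{5674}\right) = \frac{5807}{6} \left(-498\right) \left(- \frac{1}{5674}\right) = \left(-481981\right) \left(- \frac{1}{5674}\right) = \frac{481981}{5674}$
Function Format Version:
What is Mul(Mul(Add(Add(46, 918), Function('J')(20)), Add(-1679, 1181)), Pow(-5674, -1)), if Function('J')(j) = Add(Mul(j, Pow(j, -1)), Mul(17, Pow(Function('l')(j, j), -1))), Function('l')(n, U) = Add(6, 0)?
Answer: Rational(481981, 5674) ≈ 84.946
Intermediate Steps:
Function('l')(n, U) = 6
Function('J')(j) = Rational(23, 6) (Function('J')(j) = Add(Mul(j, Pow(j, -1)), Mul(17, Pow(6, -1))) = Add(1, Mul(17, Rational(1, 6))) = Add(1, Rational(17, 6)) = Rational(23, 6))
Mul(Mul(Add(Add(46, 918), Function('J')(20)), Add(-1679, 1181)), Pow(-5674, -1)) = Mul(Mul(Add(Add(46, 918), Rational(23, 6)), Add(-1679, 1181)), Pow(-5674, -1)) = Mul(Mul(Add(964, Rational(23, 6)), -498), Rational(-1, 5674)) = Mul(Mul(Rational(5807, 6), -498), Rational(-1, 5674)) = Mul(-481981, Rational(-1, 5674)) = Rational(481981, 5674)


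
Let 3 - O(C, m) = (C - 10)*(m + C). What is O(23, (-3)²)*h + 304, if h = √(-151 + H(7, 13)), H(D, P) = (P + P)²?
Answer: 304 - 2065*√21 ≈ -9159.0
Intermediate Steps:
H(D, P) = 4*P² (H(D, P) = (2*P)² = 4*P²)
O(C, m) = 3 - (-10 + C)*(C + m) (O(C, m) = 3 - (C - 10)*(m + C) = 3 - (-10 + C)*(C + m))
h = 5*√21 (h = √(-151 + 4*13²) = √(-151 + 4*169) = √(-151 + 676) = √525 = 5*√21 ≈ 22.913)
O(23, (-3)²)*h + 304 = (3 - 1*23² + 10*23 + 10*(-3)² - 1*23*(-3)²)*(5*√21) + 304 = (3 - 1*529 + 230 + 10*9 - 1*23*9)*(5*√21) + 304 = (3 - 529 + 230 + 90 - 207)*(5*√21) + 304 = -2065*√21 + 304 = 304 - 2065*√21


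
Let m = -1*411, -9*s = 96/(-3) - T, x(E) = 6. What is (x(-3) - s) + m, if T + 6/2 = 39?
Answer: -3713/9 ≈ -412.56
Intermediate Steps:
T = 36 (T = -3 + 39 = 36)
s = 68/9 (s = -(96/(-3) - 1*36)/9 = -(96*(-⅓) - 36)/9 = -(-32 - 36)/9 = -⅑*(-68) = 68/9 ≈ 7.5556)
m = -411
(x(-3) - s) + m = (6 - 1*68/9) - 411 = (6 - 68/9) - 411 = -14/9 - 411 = -3713/9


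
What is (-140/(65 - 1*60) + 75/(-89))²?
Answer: 6589489/7921 ≈ 831.90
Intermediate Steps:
(-140/(65 - 1*60) + 75/(-89))² = (-140/(65 - 60) + 75*(-1/89))² = (-140/5 - 75/89)² = (-140*⅕ - 75/89)² = (-28 - 75/89)² = (-2567/89)² = 6589489/7921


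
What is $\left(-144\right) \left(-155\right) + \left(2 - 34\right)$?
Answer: $22288$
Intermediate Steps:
$\left(-144\right) \left(-155\right) + \left(2 - 34\right) = 22320 + \left(2 - 34\right) = 22320 - 32 = 22288$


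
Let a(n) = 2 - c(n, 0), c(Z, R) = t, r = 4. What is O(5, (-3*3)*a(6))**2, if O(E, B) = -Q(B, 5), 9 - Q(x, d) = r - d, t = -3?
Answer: 100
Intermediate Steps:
c(Z, R) = -3
Q(x, d) = 5 + d (Q(x, d) = 9 - (4 - d) = 9 + (-4 + d) = 5 + d)
a(n) = 5 (a(n) = 2 - 1*(-3) = 2 + 3 = 5)
O(E, B) = -10 (O(E, B) = -(5 + 5) = -1*10 = -10)
O(5, (-3*3)*a(6))**2 = (-10)**2 = 100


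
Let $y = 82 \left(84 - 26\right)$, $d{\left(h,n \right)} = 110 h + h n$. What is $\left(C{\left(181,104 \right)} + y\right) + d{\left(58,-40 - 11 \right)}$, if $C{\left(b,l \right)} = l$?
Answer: $8282$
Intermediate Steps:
$y = 4756$ ($y = 82 \cdot 58 = 4756$)
$\left(C{\left(181,104 \right)} + y\right) + d{\left(58,-40 - 11 \right)} = \left(104 + 4756\right) + 58 \left(110 - 51\right) = 4860 + 58 \left(110 - 51\right) = 4860 + 58 \cdot 59 = 4860 + 3422 = 8282$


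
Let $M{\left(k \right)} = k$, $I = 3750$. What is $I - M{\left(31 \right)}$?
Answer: $3719$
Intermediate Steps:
$I - M{\left(31 \right)} = 3750 - 31 = 3719$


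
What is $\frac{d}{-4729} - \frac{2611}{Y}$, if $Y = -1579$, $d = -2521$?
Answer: $\frac{16328078}{7467091} \approx 2.1867$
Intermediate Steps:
$\frac{d}{-4729} - \frac{2611}{Y} = - \frac{2521}{-4729} - \frac{2611}{-1579} = \left(-2521\right) \left(- \frac{1}{4729}\right) - - \frac{2611}{1579} = \frac{2521}{4729} + \frac{2611}{1579} = \frac{16328078}{7467091}$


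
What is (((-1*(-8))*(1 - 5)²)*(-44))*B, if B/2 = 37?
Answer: -416768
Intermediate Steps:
B = 74 (B = 2*37 = 74)
(((-1*(-8))*(1 - 5)²)*(-44))*B = (((-1*(-8))*(1 - 5)²)*(-44))*74 = ((8*(-4)²)*(-44))*74 = ((8*16)*(-44))*74 = (128*(-44))*74 = -5632*74 = -416768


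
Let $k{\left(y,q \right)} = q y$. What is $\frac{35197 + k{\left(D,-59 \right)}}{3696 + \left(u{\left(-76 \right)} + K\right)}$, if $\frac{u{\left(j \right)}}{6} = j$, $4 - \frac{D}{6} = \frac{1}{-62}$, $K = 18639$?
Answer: $\frac{1047034}{678249} \approx 1.5437$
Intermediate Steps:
$D = \frac{747}{31}$ ($D = 24 - \frac{6}{-62} = 24 - - \frac{3}{31} = 24 + \frac{3}{31} = \frac{747}{31} \approx 24.097$)
$u{\left(j \right)} = 6 j$
$\frac{35197 + k{\left(D,-59 \right)}}{3696 + \left(u{\left(-76 \right)} + K\right)} = \frac{35197 - \frac{44073}{31}}{3696 + \left(6 \left(-76\right) + 18639\right)} = \frac{35197 - \frac{44073}{31}}{3696 + \left(-456 + 18639\right)} = \frac{1047034}{31 \left(3696 + 18183\right)} = \frac{1047034}{31 \cdot 21879} = \frac{1047034}{31} \cdot \frac{1}{21879} = \frac{1047034}{678249}$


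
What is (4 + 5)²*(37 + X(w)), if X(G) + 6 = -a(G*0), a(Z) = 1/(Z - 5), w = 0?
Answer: 12636/5 ≈ 2527.2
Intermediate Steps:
a(Z) = 1/(-5 + Z)
X(G) = -29/5 (X(G) = -6 - 1/(-5 + G*0) = -6 - 1/(-5 + 0) = -6 - 1/(-5) = -6 - 1*(-⅕) = -6 + ⅕ = -29/5)
(4 + 5)²*(37 + X(w)) = (4 + 5)²*(37 - 29/5) = 9²*(156/5) = 81*(156/5) = 12636/5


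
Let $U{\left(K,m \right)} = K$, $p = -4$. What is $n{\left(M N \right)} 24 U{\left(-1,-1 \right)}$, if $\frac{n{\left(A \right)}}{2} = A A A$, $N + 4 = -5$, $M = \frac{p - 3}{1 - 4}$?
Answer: $444528$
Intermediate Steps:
$M = \frac{7}{3}$ ($M = \frac{-4 - 3}{1 - 4} = - \frac{7}{-3} = \left(-7\right) \left(- \frac{1}{3}\right) = \frac{7}{3} \approx 2.3333$)
$N = -9$ ($N = -4 - 5 = -9$)
$n{\left(A \right)} = 2 A^{3}$ ($n{\left(A \right)} = 2 A A A = 2 A^{2} A = 2 A^{3}$)
$n{\left(M N \right)} 24 U{\left(-1,-1 \right)} = 2 \left(\frac{7}{3} \left(-9\right)\right)^{3} \cdot 24 \left(-1\right) = 2 \left(-21\right)^{3} \cdot 24 \left(-1\right) = 2 \left(-9261\right) 24 \left(-1\right) = \left(-18522\right) 24 \left(-1\right) = \left(-444528\right) \left(-1\right) = 444528$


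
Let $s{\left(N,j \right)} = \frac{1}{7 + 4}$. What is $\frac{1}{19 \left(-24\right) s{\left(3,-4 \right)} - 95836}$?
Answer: $- \frac{11}{1054652} \approx -1.043 \cdot 10^{-5}$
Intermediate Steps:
$s{\left(N,j \right)} = \frac{1}{11}$
$\frac{1}{19 \left(-24\right) s{\left(3,-4 \right)} - 95836} = \frac{1}{19 \left(-24\right) \frac{1}{11} - 95836} = \frac{1}{\left(-456\right) \frac{1}{11} - 95836} = \frac{1}{- \frac{456}{11} - 95836} = \frac{1}{- \frac{1054652}{11}} = - \frac{11}{1054652}$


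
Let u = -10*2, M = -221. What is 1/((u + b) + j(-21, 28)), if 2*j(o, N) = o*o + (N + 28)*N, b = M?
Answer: 2/1527 ≈ 0.0013098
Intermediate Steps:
b = -221
j(o, N) = o²/2 + N*(28 + N)/2 (j(o, N) = (o*o + (N + 28)*N)/2 = (o² + (28 + N)*N)/2 = (o² + N*(28 + N))/2 = o²/2 + N*(28 + N)/2)
u = -20
1/((u + b) + j(-21, 28)) = 1/((-20 - 221) + ((½)*28² + (½)*(-21)² + 14*28)) = 1/(-241 + ((½)*784 + (½)*441 + 392)) = 1/(-241 + (392 + 441/2 + 392)) = 1/(-241 + 2009/2) = 1/(1527/2) = 2/1527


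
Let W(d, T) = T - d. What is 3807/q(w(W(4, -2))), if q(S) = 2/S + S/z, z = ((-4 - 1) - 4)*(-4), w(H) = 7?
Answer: 959364/121 ≈ 7928.6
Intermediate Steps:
z = 36 (z = (-5 - 4)*(-4) = -9*(-4) = 36)
q(S) = 2/S + S/36
3807/q(w(W(4, -2))) = 3807/(2/7 + (1/36)*7) = 3807/(2*(⅐) + 7/36) = 3807/(2/7 + 7/36) = 3807/(121/252) = 3807*(252/121) = 959364/121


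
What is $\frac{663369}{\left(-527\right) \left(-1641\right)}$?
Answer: $\frac{7133}{9299} \approx 0.76707$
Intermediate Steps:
$\frac{663369}{\left(-527\right) \left(-1641\right)} = \frac{663369}{864807} = 663369 \cdot \frac{1}{864807} = \frac{7133}{9299}$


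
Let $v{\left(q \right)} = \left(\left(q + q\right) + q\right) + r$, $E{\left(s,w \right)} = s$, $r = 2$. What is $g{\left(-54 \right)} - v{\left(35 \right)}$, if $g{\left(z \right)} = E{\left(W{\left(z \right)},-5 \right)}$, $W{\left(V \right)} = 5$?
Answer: $-102$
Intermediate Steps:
$g{\left(z \right)} = 5$
$v{\left(q \right)} = 2 + 3 q$ ($v{\left(q \right)} = \left(\left(q + q\right) + q\right) + 2 = \left(2 q + q\right) + 2 = 3 q + 2 = 2 + 3 q$)
$g{\left(-54 \right)} - v{\left(35 \right)} = 5 - \left(2 + 3 \cdot 35\right) = 5 - \left(2 + 105\right) = 5 - 107 = -102$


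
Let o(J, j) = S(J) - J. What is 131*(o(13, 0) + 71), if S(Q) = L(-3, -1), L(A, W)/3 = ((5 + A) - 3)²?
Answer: 7991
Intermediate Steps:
L(A, W) = 3*(2 + A)² (L(A, W) = 3*((5 + A) - 3)² = 3*(2 + A)²)
S(Q) = 3 (S(Q) = 3*(2 - 3)² = 3*(-1)² = 3*1 = 3)
o(J, j) = 3 - J
131*(o(13, 0) + 71) = 131*((3 - 1*13) + 71) = 131*((3 - 13) + 71) = 131*(-10 + 71) = 131*61 = 7991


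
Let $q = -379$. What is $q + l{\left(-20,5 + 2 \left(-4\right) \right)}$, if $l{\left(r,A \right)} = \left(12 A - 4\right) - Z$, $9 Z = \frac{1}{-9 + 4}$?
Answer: $- \frac{18854}{45} \approx -418.98$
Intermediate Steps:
$Z = - \frac{1}{45}$ ($Z = \frac{1}{9 \left(-9 + 4\right)} = \frac{1}{9 \left(-5\right)} = \frac{1}{9} \left(- \frac{1}{5}\right) = - \frac{1}{45} \approx -0.022222$)
$l{\left(r,A \right)} = - \frac{179}{45} + 12 A$ ($l{\left(r,A \right)} = \left(12 A - 4\right) - - \frac{1}{45} = \left(-4 + 12 A\right) + \frac{1}{45} = - \frac{179}{45} + 12 A$)
$q + l{\left(-20,5 + 2 \left(-4\right) \right)} = -379 + \left(- \frac{179}{45} + 12 \left(5 + 2 \left(-4\right)\right)\right) = -379 + \left(- \frac{179}{45} + 12 \left(5 - 8\right)\right) = -379 + \left(- \frac{179}{45} + 12 \left(-3\right)\right) = -379 - \frac{1799}{45} = - \frac{18854}{45}$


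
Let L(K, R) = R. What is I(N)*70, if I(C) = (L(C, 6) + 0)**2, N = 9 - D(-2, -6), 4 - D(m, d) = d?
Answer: 2520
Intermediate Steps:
D(m, d) = 4 - d
N = -1 (N = 9 - (4 - 1*(-6)) = 9 - (4 + 6) = 9 - 1*10 = 9 - 10 = -1)
I(C) = 36 (I(C) = (6 + 0)**2 = 6**2 = 36)
I(N)*70 = 36*70 = 2520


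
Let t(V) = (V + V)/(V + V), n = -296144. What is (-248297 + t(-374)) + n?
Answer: -544440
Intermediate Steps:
t(V) = 1 (t(V) = (2*V)/((2*V)) = (2*V)*(1/(2*V)) = 1)
(-248297 + t(-374)) + n = (-248297 + 1) - 296144 = -248296 - 296144 = -544440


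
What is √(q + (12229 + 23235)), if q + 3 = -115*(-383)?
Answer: 3*√8834 ≈ 281.97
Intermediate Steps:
q = 44042 (q = -3 - 115*(-383) = -3 + 44045 = 44042)
√(q + (12229 + 23235)) = √(44042 + (12229 + 23235)) = √(44042 + 35464) = √79506 = 3*√8834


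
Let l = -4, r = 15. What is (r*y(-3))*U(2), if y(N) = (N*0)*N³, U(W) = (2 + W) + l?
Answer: 0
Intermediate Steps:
U(W) = -2 + W (U(W) = (2 + W) - 4 = -2 + W)
y(N) = 0 (y(N) = 0*N³ = 0)
(r*y(-3))*U(2) = (15*0)*(-2 + 2) = 0*0 = 0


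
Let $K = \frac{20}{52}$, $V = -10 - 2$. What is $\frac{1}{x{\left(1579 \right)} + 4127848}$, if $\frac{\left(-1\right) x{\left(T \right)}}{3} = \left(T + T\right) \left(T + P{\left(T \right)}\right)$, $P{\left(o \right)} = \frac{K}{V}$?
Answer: $- \frac{26}{281613653} \approx -9.2325 \cdot 10^{-8}$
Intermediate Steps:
$V = -12$
$K = \frac{5}{13}$ ($K = 20 \cdot \frac{1}{52} = \frac{5}{13} \approx 0.38462$)
$P{\left(o \right)} = - \frac{5}{156}$ ($P{\left(o \right)} = \frac{5}{13 \left(-12\right)} = \frac{5}{13} \left(- \frac{1}{12}\right) = - \frac{5}{156}$)
$x{\left(T \right)} = - 6 T \left(- \frac{5}{156} + T\right)$ ($x{\left(T \right)} = - 3 \left(T + T\right) \left(T - \frac{5}{156}\right) = - 3 \cdot 2 T \left(- \frac{5}{156} + T\right) = - 6 T \left(- \frac{5}{156} + T\right)$)
$\frac{1}{x{\left(1579 \right)} + 4127848} = \frac{1}{\frac{1}{26} \cdot 1579 \left(5 - 246324\right) + 4127848} = \frac{1}{\frac{1}{26} \cdot 1579 \left(-246319\right) + 4127848} = \frac{1}{- \frac{388937701}{26} + 4127848} = \frac{1}{- \frac{281613653}{26}} = - \frac{26}{281613653}$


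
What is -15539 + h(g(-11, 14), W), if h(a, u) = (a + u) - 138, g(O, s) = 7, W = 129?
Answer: -15541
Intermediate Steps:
h(a, u) = -138 + a + u
-15539 + h(g(-11, 14), W) = -15539 + (-138 + 7 + 129) = -15539 - 2 = -15541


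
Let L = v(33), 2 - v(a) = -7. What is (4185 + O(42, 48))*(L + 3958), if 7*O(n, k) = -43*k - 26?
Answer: 107922235/7 ≈ 1.5417e+7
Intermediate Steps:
v(a) = 9 (v(a) = 2 - 1*(-7) = 2 + 7 = 9)
O(n, k) = -26/7 - 43*k/7 (O(n, k) = (-43*k - 26)/7 = (-26 - 43*k)/7 = -26/7 - 43*k/7)
L = 9
(4185 + O(42, 48))*(L + 3958) = (4185 + (-26/7 - 43/7*48))*(9 + 3958) = (4185 + (-26/7 - 2064/7))*3967 = (4185 - 2090/7)*3967 = (27205/7)*3967 = 107922235/7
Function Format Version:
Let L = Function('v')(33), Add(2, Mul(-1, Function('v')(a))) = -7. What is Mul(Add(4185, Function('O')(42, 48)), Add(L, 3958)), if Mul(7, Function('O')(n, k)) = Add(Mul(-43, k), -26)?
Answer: Rational(107922235, 7) ≈ 1.5417e+7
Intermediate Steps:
Function('v')(a) = 9 (Function('v')(a) = Add(2, Mul(-1, -7)) = Add(2, 7) = 9)
Function('O')(n, k) = Add(Rational(-26, 7), Mul(Rational(-43, 7), k)) (Function('O')(n, k) = Mul(Rational(1, 7), Add(Mul(-43, k), -26)) = Mul(Rational(1, 7), Add(-26, Mul(-43, k))) = Add(Rational(-26, 7), Mul(Rational(-43, 7), k)))
L = 9
Mul(Add(4185, Function('O')(42, 48)), Add(L, 3958)) = Mul(Add(4185, Add(Rational(-26, 7), Mul(Rational(-43, 7), 48))), Add(9, 3958)) = Mul(Add(4185, Add(Rational(-26, 7), Rational(-2064, 7))), 3967) = Mul(Add(4185, Rational(-2090, 7)), 3967) = Mul(Rational(27205, 7), 3967) = Rational(107922235, 7)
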